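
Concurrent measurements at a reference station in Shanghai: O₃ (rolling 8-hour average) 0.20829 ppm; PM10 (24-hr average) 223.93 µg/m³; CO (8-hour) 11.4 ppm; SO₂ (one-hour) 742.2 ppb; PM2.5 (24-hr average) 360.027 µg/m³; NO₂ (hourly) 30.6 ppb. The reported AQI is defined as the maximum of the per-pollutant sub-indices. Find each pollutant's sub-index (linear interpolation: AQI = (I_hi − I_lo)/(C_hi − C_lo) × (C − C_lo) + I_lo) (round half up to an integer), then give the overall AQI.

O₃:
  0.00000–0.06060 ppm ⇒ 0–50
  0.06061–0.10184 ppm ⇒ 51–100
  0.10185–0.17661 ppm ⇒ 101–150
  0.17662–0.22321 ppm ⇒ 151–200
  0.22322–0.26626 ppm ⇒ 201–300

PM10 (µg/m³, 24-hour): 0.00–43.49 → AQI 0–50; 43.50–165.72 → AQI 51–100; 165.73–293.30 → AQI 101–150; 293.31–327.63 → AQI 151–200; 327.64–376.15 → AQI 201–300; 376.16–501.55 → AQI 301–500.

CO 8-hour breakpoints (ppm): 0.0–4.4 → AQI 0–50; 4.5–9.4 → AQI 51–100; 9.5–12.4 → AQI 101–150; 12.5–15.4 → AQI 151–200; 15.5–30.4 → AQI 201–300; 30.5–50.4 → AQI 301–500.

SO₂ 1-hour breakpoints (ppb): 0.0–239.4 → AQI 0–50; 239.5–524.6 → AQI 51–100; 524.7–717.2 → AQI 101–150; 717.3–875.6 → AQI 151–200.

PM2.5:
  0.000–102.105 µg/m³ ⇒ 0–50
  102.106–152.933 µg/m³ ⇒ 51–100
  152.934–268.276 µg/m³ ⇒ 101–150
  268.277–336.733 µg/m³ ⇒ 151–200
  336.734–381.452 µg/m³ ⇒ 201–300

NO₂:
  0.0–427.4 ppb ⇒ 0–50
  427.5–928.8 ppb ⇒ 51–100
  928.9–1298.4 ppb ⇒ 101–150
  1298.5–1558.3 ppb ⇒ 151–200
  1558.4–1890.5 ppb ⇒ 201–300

O₃: 0.20829 ∈ [0.17662, 0.22321] ↔ index [151, 200].
151 + (0.20829−0.17662)·(200−151)/(0.22321−0.17662) = 151 + 0.03167·49/0.04659 ≈ 184.31, so AQI = 184.
PM10: 223.93 lies in 165.73–293.30, so I_lo=101, I_hi=150, C_lo=165.73, C_hi=293.30.
(150−101)/(293.30−165.73) × (223.93−165.73) + 101 = 49/127.57 × 58.20 + 101 ≈ 123.35 → 123.
CO: 11.4 ∈ [9.5, 12.4] ↔ index [101, 150].
101 + (11.4−9.5)·(150−101)/(12.4−9.5) = 101 + 1.9·49/2.9 ≈ 133.10, so AQI = 133.
SO₂: row 717.3–875.6 (AQI 151–200). (200−151)·(742.2−717.3)/(875.6−717.3) + 151 = 49·24.9/158.3 + 151 ≈ 158.71 → 159.
PM2.5 360.027: bracket 336.734–381.452 → index 201–300; slope 99/44.718, offset 23.293.
AQI = 201 + 99/44.718·23.293 ≈ 252.57 ⇒ 253.
NO₂ 30.6: bracket 0.0–427.4 → index 0–50; slope 50/427.4, offset 30.6.
AQI = 0 + 50/427.4·30.6 ≈ 3.58 ⇒ 4.
Sub-indices: O₃→184, PM10→123, CO→133, SO₂→159, PM2.5→253, NO₂→4. Overall AQI = max = 253; dominant pollutant is PM2.5.

253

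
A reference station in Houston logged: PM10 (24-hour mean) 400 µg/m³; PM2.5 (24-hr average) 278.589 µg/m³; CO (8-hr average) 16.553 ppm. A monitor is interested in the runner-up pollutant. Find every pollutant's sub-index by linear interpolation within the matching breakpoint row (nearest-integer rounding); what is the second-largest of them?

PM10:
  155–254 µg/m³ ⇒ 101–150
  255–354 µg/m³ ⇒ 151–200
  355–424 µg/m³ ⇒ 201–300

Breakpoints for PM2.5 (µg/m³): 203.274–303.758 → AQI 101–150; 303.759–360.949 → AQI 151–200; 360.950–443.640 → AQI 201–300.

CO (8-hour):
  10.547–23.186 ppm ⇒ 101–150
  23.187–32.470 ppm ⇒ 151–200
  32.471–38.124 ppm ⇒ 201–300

138

PM10: row 355–424 (AQI 201–300). (300−201)·(400−355)/(424−355) + 201 = 99·45/69 + 201 ≈ 265.57 → 266.
PM2.5: 278.589 ∈ [203.274, 303.758] ↔ index [101, 150].
101 + (278.589−203.274)·(150−101)/(303.758−203.274) = 101 + 75.315·49/100.484 ≈ 137.73, so AQI = 138.
CO: row 10.547–23.186 (AQI 101–150). (150−101)·(16.553−10.547)/(23.186−10.547) + 101 = 49·6.006/12.639 + 101 ≈ 124.28 → 124.
Sub-indices: PM10→266, PM2.5→138, CO→124. Ranked high→low: 266, 138, 124. Second-highest sub-index = 138.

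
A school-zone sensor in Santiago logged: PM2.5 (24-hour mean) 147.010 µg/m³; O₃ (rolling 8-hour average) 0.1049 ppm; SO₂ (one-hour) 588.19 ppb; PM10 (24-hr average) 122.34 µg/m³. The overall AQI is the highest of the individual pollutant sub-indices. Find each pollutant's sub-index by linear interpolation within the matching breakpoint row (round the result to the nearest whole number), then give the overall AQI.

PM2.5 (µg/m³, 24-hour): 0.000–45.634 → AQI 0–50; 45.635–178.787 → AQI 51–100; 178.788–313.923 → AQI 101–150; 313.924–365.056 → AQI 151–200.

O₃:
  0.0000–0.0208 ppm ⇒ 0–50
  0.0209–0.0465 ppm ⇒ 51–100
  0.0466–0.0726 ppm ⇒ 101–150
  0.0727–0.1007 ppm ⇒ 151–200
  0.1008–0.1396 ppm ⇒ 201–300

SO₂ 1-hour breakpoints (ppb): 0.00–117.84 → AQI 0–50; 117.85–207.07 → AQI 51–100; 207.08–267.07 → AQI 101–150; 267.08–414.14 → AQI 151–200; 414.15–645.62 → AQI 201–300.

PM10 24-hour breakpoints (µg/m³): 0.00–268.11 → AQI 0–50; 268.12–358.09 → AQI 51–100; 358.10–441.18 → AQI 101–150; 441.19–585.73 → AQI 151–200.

PM2.5: 147.010 lies in 45.635–178.787, so I_lo=51, I_hi=100, C_lo=45.635, C_hi=178.787.
(100−51)/(178.787−45.635) × (147.010−45.635) + 51 = 49/133.152 × 101.375 + 51 ≈ 88.31 → 88.
O₃: 0.1049 lies in 0.1008–0.1396, so I_lo=201, I_hi=300, C_lo=0.1008, C_hi=0.1396.
(300−201)/(0.1396−0.1008) × (0.1049−0.1008) + 201 = 99/0.0388 × 0.0041 + 201 ≈ 211.46 → 211.
SO₂: 588.19 ∈ [414.15, 645.62] ↔ index [201, 300].
201 + (588.19−414.15)·(300−201)/(645.62−414.15) = 201 + 174.04·99/231.47 ≈ 275.44, so AQI = 275.
PM10: row 0.00–268.11 (AQI 0–50). (50−0)·(122.34−0.00)/(268.11−0.00) + 0 = 50·122.34/268.11 + 0 ≈ 22.82 → 23.
Sub-indices: PM2.5→88, O₃→211, SO₂→275, PM10→23. Overall AQI = max = 275; dominant pollutant is SO₂.

275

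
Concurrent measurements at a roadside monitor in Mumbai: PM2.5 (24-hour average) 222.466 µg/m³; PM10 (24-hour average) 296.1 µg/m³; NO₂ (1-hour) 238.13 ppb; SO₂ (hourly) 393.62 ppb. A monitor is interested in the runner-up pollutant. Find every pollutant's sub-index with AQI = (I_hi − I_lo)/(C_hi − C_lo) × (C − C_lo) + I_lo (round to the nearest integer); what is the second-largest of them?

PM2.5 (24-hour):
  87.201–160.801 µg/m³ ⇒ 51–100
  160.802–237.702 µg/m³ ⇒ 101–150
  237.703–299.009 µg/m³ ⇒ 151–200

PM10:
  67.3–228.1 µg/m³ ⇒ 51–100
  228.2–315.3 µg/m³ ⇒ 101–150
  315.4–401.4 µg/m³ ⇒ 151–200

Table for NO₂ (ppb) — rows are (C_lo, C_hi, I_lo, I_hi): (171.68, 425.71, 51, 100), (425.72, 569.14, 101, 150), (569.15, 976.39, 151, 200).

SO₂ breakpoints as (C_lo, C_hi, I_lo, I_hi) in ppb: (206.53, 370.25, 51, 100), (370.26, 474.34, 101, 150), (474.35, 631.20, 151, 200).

139

PM2.5: 222.466 lies in 160.802–237.702, so I_lo=101, I_hi=150, C_lo=160.802, C_hi=237.702.
(150−101)/(237.702−160.802) × (222.466−160.802) + 101 = 49/76.900 × 61.664 + 101 ≈ 140.29 → 140.
PM10: 296.1 ∈ [228.2, 315.3] ↔ index [101, 150].
101 + (296.1−228.2)·(150−101)/(315.3−228.2) = 101 + 67.9·49/87.1 ≈ 139.20, so AQI = 139.
NO₂: 238.13 lies in 171.68–425.71, so I_lo=51, I_hi=100, C_lo=171.68, C_hi=425.71.
(100−51)/(425.71−171.68) × (238.13−171.68) + 51 = 49/254.03 × 66.45 + 51 ≈ 63.82 → 64.
SO₂: row 370.26–474.34 (AQI 101–150). (150−101)·(393.62−370.26)/(474.34−370.26) + 101 = 49·23.36/104.08 + 101 ≈ 112.00 → 112.
Sub-indices: PM2.5→140, PM10→139, NO₂→64, SO₂→112. Ranked high→low: 140, 139, 112, 64. Second-highest sub-index = 139.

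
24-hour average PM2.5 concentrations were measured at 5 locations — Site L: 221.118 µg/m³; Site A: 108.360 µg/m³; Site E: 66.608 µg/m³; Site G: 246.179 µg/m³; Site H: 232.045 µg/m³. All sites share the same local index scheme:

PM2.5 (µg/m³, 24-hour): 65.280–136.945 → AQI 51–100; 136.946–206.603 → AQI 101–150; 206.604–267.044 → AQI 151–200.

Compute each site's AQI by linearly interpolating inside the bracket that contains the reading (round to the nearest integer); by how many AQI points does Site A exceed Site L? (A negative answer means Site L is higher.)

-83

Site L: 221.118 ∈ [206.604, 267.044] ↔ index [151, 200].
151 + (221.118−206.604)·(200−151)/(267.044−206.604) = 151 + 14.514·49/60.440 ≈ 162.77, so AQI = 163.
Site A 108.360: bracket 65.280–136.945 → index 51–100; slope 49/71.665, offset 43.080.
AQI = 51 + 49/71.665·43.080 ≈ 80.46 ⇒ 80.
Site E: 66.608 lies in 65.280–136.945, so I_lo=51, I_hi=100, C_lo=65.280, C_hi=136.945.
(100−51)/(136.945−65.280) × (66.608−65.280) + 51 = 49/71.665 × 1.328 + 51 ≈ 51.91 → 52.
Site G 246.179: bracket 206.604–267.044 → index 151–200; slope 49/60.440, offset 39.575.
AQI = 151 + 49/60.440·39.575 ≈ 183.08 ⇒ 183.
Site H: 232.045 lies in 206.604–267.044, so I_lo=151, I_hi=200, C_lo=206.604, C_hi=267.044.
(200−151)/(267.044−206.604) × (232.045−206.604) + 151 = 49/60.440 × 25.441 + 151 ≈ 171.63 → 172.
AQIs: Site L=163, Site A=80, Site E=52, Site G=183, Site H=172. Site A (80) − Site L (163) = -83.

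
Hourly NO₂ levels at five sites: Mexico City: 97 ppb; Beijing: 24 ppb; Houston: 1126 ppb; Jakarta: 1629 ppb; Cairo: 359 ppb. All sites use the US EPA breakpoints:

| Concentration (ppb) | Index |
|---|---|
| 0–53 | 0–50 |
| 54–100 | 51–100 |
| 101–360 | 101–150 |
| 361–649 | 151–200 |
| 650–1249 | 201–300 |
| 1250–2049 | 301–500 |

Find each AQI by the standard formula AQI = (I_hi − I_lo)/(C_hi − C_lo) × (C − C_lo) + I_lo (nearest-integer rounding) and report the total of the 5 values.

945

Mexico City: 97 lies in 54–100, so I_lo=51, I_hi=100, C_lo=54, C_hi=100.
(100−51)/(100−54) × (97−54) + 51 = 49/46 × 43 + 51 ≈ 96.80 → 97.
Beijing: 24 ∈ [0, 53] ↔ index [0, 50].
0 + (24−0)·(50−0)/(53−0) = 0 + 24·50/53 ≈ 22.64, so AQI = 23.
Houston: 1126 ∈ [650, 1249] ↔ index [201, 300].
201 + (1126−650)·(300−201)/(1249−650) = 201 + 476·99/599 ≈ 279.67, so AQI = 280.
Jakarta: 1629 lies in 1250–2049, so I_lo=301, I_hi=500, C_lo=1250, C_hi=2049.
(500−301)/(2049−1250) × (1629−1250) + 301 = 199/799 × 379 + 301 ≈ 395.39 → 395.
Cairo: 359 ∈ [101, 360] ↔ index [101, 150].
101 + (359−101)·(150−101)/(360−101) = 101 + 258·49/259 ≈ 149.81, so AQI = 150.
AQIs: Mexico City=97, Beijing=23, Houston=280, Jakarta=395, Cairo=150. Sum = 97 + 23 + 280 + 395 + 150 = 945.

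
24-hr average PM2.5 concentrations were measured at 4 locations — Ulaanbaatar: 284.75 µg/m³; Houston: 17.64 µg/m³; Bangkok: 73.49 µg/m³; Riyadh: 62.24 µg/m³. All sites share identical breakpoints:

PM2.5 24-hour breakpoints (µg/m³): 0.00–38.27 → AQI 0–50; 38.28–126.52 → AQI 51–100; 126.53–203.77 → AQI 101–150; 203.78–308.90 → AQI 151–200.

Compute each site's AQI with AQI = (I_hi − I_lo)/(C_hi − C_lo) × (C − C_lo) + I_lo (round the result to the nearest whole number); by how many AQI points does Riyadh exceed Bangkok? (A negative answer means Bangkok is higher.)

-7

Ulaanbaatar: 284.75 lies in 203.78–308.90, so I_lo=151, I_hi=200, C_lo=203.78, C_hi=308.90.
(200−151)/(308.90−203.78) × (284.75−203.78) + 151 = 49/105.12 × 80.97 + 151 ≈ 188.74 → 189.
Houston 17.64: bracket 0.00–38.27 → index 0–50; slope 50/38.27, offset 17.64.
AQI = 0 + 50/38.27·17.64 ≈ 23.05 ⇒ 23.
Bangkok: 73.49 lies in 38.28–126.52, so I_lo=51, I_hi=100, C_lo=38.28, C_hi=126.52.
(100−51)/(126.52−38.28) × (73.49−38.28) + 51 = 49/88.24 × 35.21 + 51 ≈ 70.55 → 71.
Riyadh 62.24: bracket 38.28–126.52 → index 51–100; slope 49/88.24, offset 23.96.
AQI = 51 + 49/88.24·23.96 ≈ 64.31 ⇒ 64.
AQIs: Ulaanbaatar=189, Houston=23, Bangkok=71, Riyadh=64. Riyadh (64) − Bangkok (71) = -7.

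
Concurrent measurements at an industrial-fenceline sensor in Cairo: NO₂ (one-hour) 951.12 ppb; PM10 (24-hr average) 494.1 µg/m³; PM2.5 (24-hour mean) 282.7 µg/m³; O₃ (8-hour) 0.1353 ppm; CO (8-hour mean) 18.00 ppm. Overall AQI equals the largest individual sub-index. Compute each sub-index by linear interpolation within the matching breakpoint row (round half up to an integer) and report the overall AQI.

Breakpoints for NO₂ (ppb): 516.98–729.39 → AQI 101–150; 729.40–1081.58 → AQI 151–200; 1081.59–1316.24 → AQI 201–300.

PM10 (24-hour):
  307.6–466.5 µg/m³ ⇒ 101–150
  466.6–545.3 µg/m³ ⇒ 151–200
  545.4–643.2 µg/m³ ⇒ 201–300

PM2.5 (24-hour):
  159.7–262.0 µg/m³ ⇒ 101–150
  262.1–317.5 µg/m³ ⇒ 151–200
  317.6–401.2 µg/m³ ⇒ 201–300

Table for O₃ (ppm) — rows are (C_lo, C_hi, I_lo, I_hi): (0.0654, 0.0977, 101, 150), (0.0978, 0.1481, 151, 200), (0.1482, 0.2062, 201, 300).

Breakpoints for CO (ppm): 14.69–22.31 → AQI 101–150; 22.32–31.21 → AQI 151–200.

NO₂: 951.12 ∈ [729.40, 1081.58] ↔ index [151, 200].
151 + (951.12−729.40)·(200−151)/(1081.58−729.40) = 151 + 221.72·49/352.18 ≈ 181.85, so AQI = 182.
PM10: 494.1 lies in 466.6–545.3, so I_lo=151, I_hi=200, C_lo=466.6, C_hi=545.3.
(200−151)/(545.3−466.6) × (494.1−466.6) + 151 = 49/78.7 × 27.5 + 151 ≈ 168.12 → 168.
PM2.5 282.7: bracket 262.1–317.5 → index 151–200; slope 49/55.4, offset 20.6.
AQI = 151 + 49/55.4·20.6 ≈ 169.22 ⇒ 169.
O₃: row 0.0978–0.1481 (AQI 151–200). (200−151)·(0.1353−0.0978)/(0.1481−0.0978) + 151 = 49·0.0375/0.0503 + 151 ≈ 187.53 → 188.
CO 18.00: bracket 14.69–22.31 → index 101–150; slope 49/7.62, offset 3.31.
AQI = 101 + 49/7.62·3.31 ≈ 122.28 ⇒ 122.
Sub-indices: NO₂→182, PM10→168, PM2.5→169, O₃→188, CO→122. Overall AQI = max = 188; dominant pollutant is O₃.

188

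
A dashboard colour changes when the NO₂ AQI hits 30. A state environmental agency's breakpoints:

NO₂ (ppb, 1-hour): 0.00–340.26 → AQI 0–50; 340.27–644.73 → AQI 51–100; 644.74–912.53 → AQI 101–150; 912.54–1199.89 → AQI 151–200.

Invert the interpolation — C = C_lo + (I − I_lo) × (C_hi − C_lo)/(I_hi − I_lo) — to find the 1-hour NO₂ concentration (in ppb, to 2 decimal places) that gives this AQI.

AQI 30 lies in the 0–50 band, which corresponds to 0.00–340.26 ppb.
C = 0.00 + (30−0)×(340.26−0.00)/(50−0) = 0.00 + 30×340.26/50 ≈ 204.1560 ppb → 204.16 ppb to 2 dp.

204.16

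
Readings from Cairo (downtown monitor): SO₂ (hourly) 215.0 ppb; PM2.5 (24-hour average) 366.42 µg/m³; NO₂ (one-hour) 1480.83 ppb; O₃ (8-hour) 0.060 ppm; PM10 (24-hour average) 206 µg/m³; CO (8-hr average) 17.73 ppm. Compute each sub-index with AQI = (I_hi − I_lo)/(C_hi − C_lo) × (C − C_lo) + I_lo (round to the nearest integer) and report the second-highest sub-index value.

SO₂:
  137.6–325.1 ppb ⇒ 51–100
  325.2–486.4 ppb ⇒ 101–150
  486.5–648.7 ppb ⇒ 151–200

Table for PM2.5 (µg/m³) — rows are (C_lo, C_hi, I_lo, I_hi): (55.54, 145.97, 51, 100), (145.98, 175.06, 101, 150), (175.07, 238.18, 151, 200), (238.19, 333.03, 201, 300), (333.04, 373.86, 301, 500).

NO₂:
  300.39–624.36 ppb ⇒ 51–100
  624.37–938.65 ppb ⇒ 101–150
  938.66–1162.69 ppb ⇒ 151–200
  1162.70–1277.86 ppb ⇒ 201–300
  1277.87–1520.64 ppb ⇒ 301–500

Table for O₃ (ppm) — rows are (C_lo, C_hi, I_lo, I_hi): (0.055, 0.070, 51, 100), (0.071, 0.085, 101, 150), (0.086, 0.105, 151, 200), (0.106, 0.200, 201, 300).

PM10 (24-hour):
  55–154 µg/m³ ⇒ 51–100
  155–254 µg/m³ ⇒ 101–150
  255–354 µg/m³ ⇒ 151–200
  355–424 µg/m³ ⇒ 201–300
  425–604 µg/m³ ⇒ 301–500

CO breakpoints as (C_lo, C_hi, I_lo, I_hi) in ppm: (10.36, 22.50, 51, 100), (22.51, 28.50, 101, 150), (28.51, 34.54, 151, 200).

SO₂ 215.0: bracket 137.6–325.1 → index 51–100; slope 49/187.5, offset 77.4.
AQI = 51 + 49/187.5·77.4 ≈ 71.23 ⇒ 71.
PM2.5 366.42: bracket 333.04–373.86 → index 301–500; slope 199/40.82, offset 33.38.
AQI = 301 + 199/40.82·33.38 ≈ 463.73 ⇒ 464.
NO₂: 1480.83 lies in 1277.87–1520.64, so I_lo=301, I_hi=500, C_lo=1277.87, C_hi=1520.64.
(500−301)/(1520.64−1277.87) × (1480.83−1277.87) + 301 = 199/242.77 × 202.96 + 301 ≈ 467.37 → 467.
O₃: row 0.055–0.070 (AQI 51–100). (100−51)·(0.060−0.055)/(0.070−0.055) + 51 = 49·0.005/0.015 + 51 ≈ 67.33 → 67.
PM10 206: bracket 155–254 → index 101–150; slope 49/99, offset 51.
AQI = 101 + 49/99·51 ≈ 126.24 ⇒ 126.
CO: row 10.36–22.50 (AQI 51–100). (100−51)·(17.73−10.36)/(22.50−10.36) + 51 = 49·7.37/12.14 + 51 ≈ 80.75 → 81.
Sub-indices: SO₂→71, PM2.5→464, NO₂→467, O₃→67, PM10→126, CO→81. Ranked high→low: 467, 464, 126, 81, 71, 67. Second-highest sub-index = 464.

464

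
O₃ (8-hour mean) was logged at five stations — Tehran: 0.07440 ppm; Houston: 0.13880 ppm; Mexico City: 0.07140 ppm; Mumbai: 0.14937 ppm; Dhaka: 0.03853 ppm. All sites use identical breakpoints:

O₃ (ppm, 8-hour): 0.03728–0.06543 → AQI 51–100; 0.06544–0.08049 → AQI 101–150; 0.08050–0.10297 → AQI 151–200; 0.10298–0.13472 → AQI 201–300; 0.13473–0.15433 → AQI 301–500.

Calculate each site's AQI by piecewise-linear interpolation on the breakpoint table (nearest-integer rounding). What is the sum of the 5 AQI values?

1095

Tehran: row 0.06544–0.08049 (AQI 101–150). (150−101)·(0.07440−0.06544)/(0.08049−0.06544) + 101 = 49·0.00896/0.01505 + 101 ≈ 130.17 → 130.
Houston 0.13880: bracket 0.13473–0.15433 → index 301–500; slope 199/0.01960, offset 0.00407.
AQI = 301 + 199/0.01960·0.00407 ≈ 342.32 ⇒ 342.
Mexico City: 0.07140 ∈ [0.06544, 0.08049] ↔ index [101, 150].
101 + (0.07140−0.06544)·(150−101)/(0.08049−0.06544) = 101 + 0.00596·49/0.01505 ≈ 120.40, so AQI = 120.
Mumbai 0.14937: bracket 0.13473–0.15433 → index 301–500; slope 199/0.01960, offset 0.01464.
AQI = 301 + 199/0.01960·0.01464 ≈ 449.64 ⇒ 450.
Dhaka: row 0.03728–0.06543 (AQI 51–100). (100−51)·(0.03853−0.03728)/(0.06543−0.03728) + 51 = 49·0.00125/0.02815 + 51 ≈ 53.18 → 53.
AQIs: Tehran=130, Houston=342, Mexico City=120, Mumbai=450, Dhaka=53. Sum = 130 + 342 + 120 + 450 + 53 = 1095.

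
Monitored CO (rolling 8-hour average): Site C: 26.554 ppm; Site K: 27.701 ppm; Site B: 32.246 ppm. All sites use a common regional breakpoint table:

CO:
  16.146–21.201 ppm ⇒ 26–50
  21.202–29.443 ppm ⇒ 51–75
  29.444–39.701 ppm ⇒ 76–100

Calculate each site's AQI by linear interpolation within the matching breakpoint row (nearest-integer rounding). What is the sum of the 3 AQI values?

220

Site C: row 21.202–29.443 (AQI 51–75). (75−51)·(26.554−21.202)/(29.443−21.202) + 51 = 24·5.352/8.241 + 51 ≈ 66.59 → 67.
Site K: 27.701 ∈ [21.202, 29.443] ↔ index [51, 75].
51 + (27.701−21.202)·(75−51)/(29.443−21.202) = 51 + 6.499·24/8.241 ≈ 69.93, so AQI = 70.
Site B: 32.246 ∈ [29.444, 39.701] ↔ index [76, 100].
76 + (32.246−29.444)·(100−76)/(39.701−29.444) = 76 + 2.802·24/10.257 ≈ 82.56, so AQI = 83.
AQIs: Site C=67, Site K=70, Site B=83. Sum = 67 + 70 + 83 = 220.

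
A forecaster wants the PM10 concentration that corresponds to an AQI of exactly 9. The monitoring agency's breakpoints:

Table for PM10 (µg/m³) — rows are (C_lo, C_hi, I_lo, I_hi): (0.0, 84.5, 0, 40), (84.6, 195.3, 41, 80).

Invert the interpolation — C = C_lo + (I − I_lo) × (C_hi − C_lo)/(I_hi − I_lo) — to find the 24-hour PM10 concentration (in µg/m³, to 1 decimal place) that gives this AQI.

19.0

AQI 9 lies in the 0–40 band, which corresponds to 0.0–84.5 µg/m³.
C = 0.0 + (9−0)×(84.5−0.0)/(40−0) = 0.0 + 9×84.5/40 ≈ 19.013 µg/m³ → 19.0 µg/m³ to 1 dp.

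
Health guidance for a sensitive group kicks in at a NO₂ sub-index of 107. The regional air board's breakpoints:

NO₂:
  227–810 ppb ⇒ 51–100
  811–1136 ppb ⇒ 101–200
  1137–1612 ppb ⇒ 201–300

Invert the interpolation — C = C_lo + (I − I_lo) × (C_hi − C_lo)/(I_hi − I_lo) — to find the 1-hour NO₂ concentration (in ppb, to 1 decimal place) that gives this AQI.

AQI 107 lies in the 101–200 band, which corresponds to 811–1136 ppb.
C = 811 + (107−101)×(1136−811)/(200−101) = 811 + 6×325/99 ≈ 830.697 ppb → 830.7 ppb to 1 dp.

830.7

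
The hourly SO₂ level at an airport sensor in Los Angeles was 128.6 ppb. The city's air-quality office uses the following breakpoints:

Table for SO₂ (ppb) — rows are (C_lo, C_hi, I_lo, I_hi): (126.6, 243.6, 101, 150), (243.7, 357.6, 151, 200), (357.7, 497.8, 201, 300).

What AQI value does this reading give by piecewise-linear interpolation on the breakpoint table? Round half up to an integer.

SO₂: 128.6 ∈ [126.6, 243.6] ↔ index [101, 150].
101 + (128.6−126.6)·(150−101)/(243.6−126.6) = 101 + 2.0·49/117.0 ≈ 101.84, so AQI = 102.

102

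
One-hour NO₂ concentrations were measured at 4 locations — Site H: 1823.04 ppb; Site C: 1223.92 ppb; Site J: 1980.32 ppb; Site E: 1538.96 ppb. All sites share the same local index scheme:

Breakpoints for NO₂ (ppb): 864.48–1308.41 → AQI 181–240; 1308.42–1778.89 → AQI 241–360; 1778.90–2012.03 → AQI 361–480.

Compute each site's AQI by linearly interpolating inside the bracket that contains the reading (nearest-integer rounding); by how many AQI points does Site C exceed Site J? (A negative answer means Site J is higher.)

-235

Site H: 1823.04 ∈ [1778.90, 2012.03] ↔ index [361, 480].
361 + (1823.04−1778.90)·(480−361)/(2012.03−1778.90) = 361 + 44.14·119/233.13 ≈ 383.53, so AQI = 384.
Site C 1223.92: bracket 864.48–1308.41 → index 181–240; slope 59/443.93, offset 359.44.
AQI = 181 + 59/443.93·359.44 ≈ 228.77 ⇒ 229.
Site J: 1980.32 ∈ [1778.90, 2012.03] ↔ index [361, 480].
361 + (1980.32−1778.90)·(480−361)/(2012.03−1778.90) = 361 + 201.42·119/233.13 ≈ 463.81, so AQI = 464.
Site E: 1538.96 ∈ [1308.42, 1778.89] ↔ index [241, 360].
241 + (1538.96−1308.42)·(360−241)/(1778.89−1308.42) = 241 + 230.54·119/470.47 ≈ 299.31, so AQI = 299.
AQIs: Site H=384, Site C=229, Site J=464, Site E=299. Site C (229) − Site J (464) = -235.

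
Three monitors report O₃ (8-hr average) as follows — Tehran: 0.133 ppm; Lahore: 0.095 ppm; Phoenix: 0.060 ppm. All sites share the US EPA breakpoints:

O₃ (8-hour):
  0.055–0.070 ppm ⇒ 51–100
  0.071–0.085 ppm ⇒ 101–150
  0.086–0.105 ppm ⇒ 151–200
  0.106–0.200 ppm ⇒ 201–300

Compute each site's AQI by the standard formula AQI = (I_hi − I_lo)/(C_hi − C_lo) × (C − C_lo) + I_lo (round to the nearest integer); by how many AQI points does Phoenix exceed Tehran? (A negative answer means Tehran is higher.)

-162

Tehran: 0.133 lies in 0.106–0.200, so I_lo=201, I_hi=300, C_lo=0.106, C_hi=0.200.
(300−201)/(0.200−0.106) × (0.133−0.106) + 201 = 99/0.094 × 0.027 + 201 ≈ 229.44 → 229.
Lahore: 0.095 lies in 0.086–0.105, so I_lo=151, I_hi=200, C_lo=0.086, C_hi=0.105.
(200−151)/(0.105−0.086) × (0.095−0.086) + 151 = 49/0.019 × 0.009 + 151 ≈ 174.21 → 174.
Phoenix: 0.060 ∈ [0.055, 0.070] ↔ index [51, 100].
51 + (0.060−0.055)·(100−51)/(0.070−0.055) = 51 + 0.005·49/0.015 ≈ 67.33, so AQI = 67.
AQIs: Tehran=229, Lahore=174, Phoenix=67. Phoenix (67) − Tehran (229) = -162.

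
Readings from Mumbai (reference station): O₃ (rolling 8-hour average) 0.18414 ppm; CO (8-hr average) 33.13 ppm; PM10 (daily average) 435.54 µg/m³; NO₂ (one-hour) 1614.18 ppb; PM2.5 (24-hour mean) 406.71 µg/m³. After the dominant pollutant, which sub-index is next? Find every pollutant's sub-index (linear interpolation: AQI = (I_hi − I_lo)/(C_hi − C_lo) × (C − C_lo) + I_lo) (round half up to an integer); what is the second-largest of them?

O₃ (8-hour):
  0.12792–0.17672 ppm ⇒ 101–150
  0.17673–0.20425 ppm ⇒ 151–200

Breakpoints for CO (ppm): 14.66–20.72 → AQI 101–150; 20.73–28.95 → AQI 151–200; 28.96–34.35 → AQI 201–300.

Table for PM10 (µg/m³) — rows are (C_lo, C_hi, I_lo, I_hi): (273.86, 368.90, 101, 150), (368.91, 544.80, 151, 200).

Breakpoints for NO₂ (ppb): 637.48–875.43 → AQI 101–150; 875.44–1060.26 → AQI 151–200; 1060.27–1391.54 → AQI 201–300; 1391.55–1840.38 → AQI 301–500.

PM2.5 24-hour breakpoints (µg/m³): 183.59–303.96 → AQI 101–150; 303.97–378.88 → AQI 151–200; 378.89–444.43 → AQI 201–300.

O₃: 0.18414 lies in 0.17673–0.20425, so I_lo=151, I_hi=200, C_lo=0.17673, C_hi=0.20425.
(200−151)/(0.20425−0.17673) × (0.18414−0.17673) + 151 = 49/0.02752 × 0.00741 + 151 ≈ 164.19 → 164.
CO: 33.13 lies in 28.96–34.35, so I_lo=201, I_hi=300, C_lo=28.96, C_hi=34.35.
(300−201)/(34.35−28.96) × (33.13−28.96) + 201 = 99/5.39 × 4.17 + 201 ≈ 277.59 → 278.
PM10 435.54: bracket 368.91–544.80 → index 151–200; slope 49/175.89, offset 66.63.
AQI = 151 + 49/175.89·66.63 ≈ 169.56 ⇒ 170.
NO₂: 1614.18 ∈ [1391.55, 1840.38] ↔ index [301, 500].
301 + (1614.18−1391.55)·(500−301)/(1840.38−1391.55) = 301 + 222.63·199/448.83 ≈ 399.71, so AQI = 400.
PM2.5: 406.71 lies in 378.89–444.43, so I_lo=201, I_hi=300, C_lo=378.89, C_hi=444.43.
(300−201)/(444.43−378.89) × (406.71−378.89) + 201 = 99/65.54 × 27.82 + 201 ≈ 243.02 → 243.
Sub-indices: O₃→164, CO→278, PM10→170, NO₂→400, PM2.5→243. Ranked high→low: 400, 278, 243, 170, 164. Second-highest sub-index = 278.

278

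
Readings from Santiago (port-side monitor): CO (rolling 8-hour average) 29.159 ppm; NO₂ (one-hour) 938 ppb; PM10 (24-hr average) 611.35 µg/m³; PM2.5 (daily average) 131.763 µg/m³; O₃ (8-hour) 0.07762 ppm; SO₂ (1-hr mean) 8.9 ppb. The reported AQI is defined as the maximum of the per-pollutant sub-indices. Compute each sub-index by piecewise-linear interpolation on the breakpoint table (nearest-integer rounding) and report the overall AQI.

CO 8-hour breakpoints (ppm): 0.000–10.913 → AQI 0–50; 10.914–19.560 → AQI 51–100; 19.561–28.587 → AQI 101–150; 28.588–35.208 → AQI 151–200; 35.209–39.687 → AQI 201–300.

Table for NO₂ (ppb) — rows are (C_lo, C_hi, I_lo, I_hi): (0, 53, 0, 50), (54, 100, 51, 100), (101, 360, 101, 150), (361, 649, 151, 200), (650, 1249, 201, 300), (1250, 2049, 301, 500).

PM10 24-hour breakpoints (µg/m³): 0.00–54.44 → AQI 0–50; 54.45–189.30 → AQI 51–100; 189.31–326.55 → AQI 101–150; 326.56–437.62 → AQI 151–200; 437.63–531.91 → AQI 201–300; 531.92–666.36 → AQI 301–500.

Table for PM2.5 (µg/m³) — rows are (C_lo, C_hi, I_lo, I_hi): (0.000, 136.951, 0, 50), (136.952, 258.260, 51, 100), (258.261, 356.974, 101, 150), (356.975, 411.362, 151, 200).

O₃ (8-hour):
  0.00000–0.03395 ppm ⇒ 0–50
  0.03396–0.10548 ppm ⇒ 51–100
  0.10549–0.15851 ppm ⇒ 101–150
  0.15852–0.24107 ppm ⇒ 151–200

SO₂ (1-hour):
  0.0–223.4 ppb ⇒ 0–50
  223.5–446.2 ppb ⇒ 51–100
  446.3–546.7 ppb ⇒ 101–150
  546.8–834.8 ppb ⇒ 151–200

419

CO: 29.159 ∈ [28.588, 35.208] ↔ index [151, 200].
151 + (29.159−28.588)·(200−151)/(35.208−28.588) = 151 + 0.571·49/6.620 ≈ 155.23, so AQI = 155.
NO₂: row 650–1249 (AQI 201–300). (300−201)·(938−650)/(1249−650) + 201 = 99·288/599 + 201 ≈ 248.60 → 249.
PM10 611.35: bracket 531.92–666.36 → index 301–500; slope 199/134.44, offset 79.43.
AQI = 301 + 199/134.44·79.43 ≈ 418.57 ⇒ 419.
PM2.5: row 0.000–136.951 (AQI 0–50). (50−0)·(131.763−0.000)/(136.951−0.000) + 0 = 50·131.763/136.951 + 0 ≈ 48.11 → 48.
O₃ 0.07762: bracket 0.03396–0.10548 → index 51–100; slope 49/0.07152, offset 0.04366.
AQI = 51 + 49/0.07152·0.04366 ≈ 80.91 ⇒ 81.
SO₂: 8.9 ∈ [0.0, 223.4] ↔ index [0, 50].
0 + (8.9−0.0)·(50−0)/(223.4−0.0) = 0 + 8.9·50/223.4 ≈ 1.99, so AQI = 2.
Sub-indices: CO→155, NO₂→249, PM10→419, PM2.5→48, O₃→81, SO₂→2. Overall AQI = max = 419; dominant pollutant is PM10.
AQI 419: Hazardous.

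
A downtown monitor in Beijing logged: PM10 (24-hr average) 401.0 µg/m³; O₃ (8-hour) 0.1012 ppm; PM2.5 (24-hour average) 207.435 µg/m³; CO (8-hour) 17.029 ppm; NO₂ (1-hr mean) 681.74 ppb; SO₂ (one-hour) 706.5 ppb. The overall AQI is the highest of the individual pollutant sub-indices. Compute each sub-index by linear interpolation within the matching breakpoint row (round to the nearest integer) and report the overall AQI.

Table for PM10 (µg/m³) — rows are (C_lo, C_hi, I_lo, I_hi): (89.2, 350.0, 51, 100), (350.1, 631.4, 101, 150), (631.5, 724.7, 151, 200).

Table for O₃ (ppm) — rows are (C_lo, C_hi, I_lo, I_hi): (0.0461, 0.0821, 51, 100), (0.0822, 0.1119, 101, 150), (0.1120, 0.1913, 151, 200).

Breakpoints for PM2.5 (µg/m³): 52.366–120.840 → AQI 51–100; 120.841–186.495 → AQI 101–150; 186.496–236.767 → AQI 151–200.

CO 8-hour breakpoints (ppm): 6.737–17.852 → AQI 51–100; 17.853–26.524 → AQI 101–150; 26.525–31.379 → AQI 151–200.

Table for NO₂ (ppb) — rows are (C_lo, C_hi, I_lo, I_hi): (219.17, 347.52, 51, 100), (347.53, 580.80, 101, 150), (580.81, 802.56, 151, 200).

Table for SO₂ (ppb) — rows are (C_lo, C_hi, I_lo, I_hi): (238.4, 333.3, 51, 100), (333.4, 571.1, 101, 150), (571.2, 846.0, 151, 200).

175

PM10: 401.0 ∈ [350.1, 631.4] ↔ index [101, 150].
101 + (401.0−350.1)·(150−101)/(631.4−350.1) = 101 + 50.9·49/281.3 ≈ 109.87, so AQI = 110.
O₃: row 0.0822–0.1119 (AQI 101–150). (150−101)·(0.1012−0.0822)/(0.1119−0.0822) + 101 = 49·0.0190/0.0297 + 101 ≈ 132.35 → 132.
PM2.5: 207.435 ∈ [186.496, 236.767] ↔ index [151, 200].
151 + (207.435−186.496)·(200−151)/(236.767−186.496) = 151 + 20.939·49/50.271 ≈ 171.41, so AQI = 171.
CO: row 6.737–17.852 (AQI 51–100). (100−51)·(17.029−6.737)/(17.852−6.737) + 51 = 49·10.292/11.115 + 51 ≈ 96.37 → 96.
NO₂: 681.74 lies in 580.81–802.56, so I_lo=151, I_hi=200, C_lo=580.81, C_hi=802.56.
(200−151)/(802.56−580.81) × (681.74−580.81) + 151 = 49/221.75 × 100.93 + 151 ≈ 173.30 → 173.
SO₂: 706.5 ∈ [571.2, 846.0] ↔ index [151, 200].
151 + (706.5−571.2)·(200−151)/(846.0−571.2) = 151 + 135.3·49/274.8 ≈ 175.13, so AQI = 175.
Sub-indices: PM10→110, O₃→132, PM2.5→171, CO→96, NO₂→173, SO₂→175. Overall AQI = max = 175; dominant pollutant is SO₂.
AQI 175: Unhealthy.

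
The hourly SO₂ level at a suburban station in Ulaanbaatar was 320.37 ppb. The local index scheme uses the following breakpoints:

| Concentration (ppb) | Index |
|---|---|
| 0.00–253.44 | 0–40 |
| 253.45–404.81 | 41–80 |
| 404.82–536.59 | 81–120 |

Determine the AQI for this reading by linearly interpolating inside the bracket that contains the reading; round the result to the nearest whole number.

SO₂ 320.37: bracket 253.45–404.81 → index 41–80; slope 39/151.36, offset 66.92.
AQI = 41 + 39/151.36·66.92 ≈ 58.24 ⇒ 58.

58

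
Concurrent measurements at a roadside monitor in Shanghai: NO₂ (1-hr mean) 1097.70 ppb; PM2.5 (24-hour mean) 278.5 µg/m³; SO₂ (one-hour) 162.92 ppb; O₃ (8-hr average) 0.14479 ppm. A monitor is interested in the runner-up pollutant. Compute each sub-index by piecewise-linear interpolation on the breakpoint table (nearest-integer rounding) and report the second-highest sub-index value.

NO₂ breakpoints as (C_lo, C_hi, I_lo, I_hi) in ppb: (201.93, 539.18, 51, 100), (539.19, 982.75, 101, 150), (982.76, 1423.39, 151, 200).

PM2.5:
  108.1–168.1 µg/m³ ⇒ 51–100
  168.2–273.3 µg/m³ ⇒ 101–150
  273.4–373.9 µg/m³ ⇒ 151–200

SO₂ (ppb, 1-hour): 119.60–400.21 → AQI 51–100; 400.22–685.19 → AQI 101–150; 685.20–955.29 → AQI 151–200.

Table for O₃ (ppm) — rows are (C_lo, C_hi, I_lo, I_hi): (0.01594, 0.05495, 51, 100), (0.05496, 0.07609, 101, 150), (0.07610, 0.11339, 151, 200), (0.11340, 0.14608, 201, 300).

NO₂: 1097.70 ∈ [982.76, 1423.39] ↔ index [151, 200].
151 + (1097.70−982.76)·(200−151)/(1423.39−982.76) = 151 + 114.94·49/440.63 ≈ 163.78, so AQI = 164.
PM2.5: 278.5 lies in 273.4–373.9, so I_lo=151, I_hi=200, C_lo=273.4, C_hi=373.9.
(200−151)/(373.9−273.4) × (278.5−273.4) + 151 = 49/100.5 × 5.1 + 151 ≈ 153.49 → 153.
SO₂: 162.92 ∈ [119.60, 400.21] ↔ index [51, 100].
51 + (162.92−119.60)·(100−51)/(400.21−119.60) = 51 + 43.32·49/280.61 ≈ 58.56, so AQI = 59.
O₃ 0.14479: bracket 0.11340–0.14608 → index 201–300; slope 99/0.03268, offset 0.03139.
AQI = 201 + 99/0.03268·0.03139 ≈ 296.09 ⇒ 296.
Sub-indices: NO₂→164, PM2.5→153, SO₂→59, O₃→296. Ranked high→low: 296, 164, 153, 59. Second-highest sub-index = 164.

164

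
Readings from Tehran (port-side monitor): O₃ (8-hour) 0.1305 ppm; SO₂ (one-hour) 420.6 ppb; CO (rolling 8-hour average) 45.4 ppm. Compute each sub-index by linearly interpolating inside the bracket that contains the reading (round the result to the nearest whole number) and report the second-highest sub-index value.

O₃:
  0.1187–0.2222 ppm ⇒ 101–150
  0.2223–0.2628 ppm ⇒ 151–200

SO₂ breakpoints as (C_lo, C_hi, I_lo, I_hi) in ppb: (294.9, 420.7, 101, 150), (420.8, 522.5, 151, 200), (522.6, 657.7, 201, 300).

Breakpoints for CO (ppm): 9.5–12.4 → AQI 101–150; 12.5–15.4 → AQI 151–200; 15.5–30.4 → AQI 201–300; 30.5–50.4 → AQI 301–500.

O₃: row 0.1187–0.2222 (AQI 101–150). (150−101)·(0.1305−0.1187)/(0.2222−0.1187) + 101 = 49·0.0118/0.1035 + 101 ≈ 106.59 → 107.
SO₂: 420.6 ∈ [294.9, 420.7] ↔ index [101, 150].
101 + (420.6−294.9)·(150−101)/(420.7−294.9) = 101 + 125.7·49/125.8 ≈ 149.96, so AQI = 150.
CO 45.4: bracket 30.5–50.4 → index 301–500; slope 199/19.9, offset 14.9.
AQI = 301 + 199/19.9·14.9 ≈ 450.00 ⇒ 450.
Sub-indices: O₃→107, SO₂→150, CO→450. Ranked high→low: 450, 150, 107. Second-highest sub-index = 150.

150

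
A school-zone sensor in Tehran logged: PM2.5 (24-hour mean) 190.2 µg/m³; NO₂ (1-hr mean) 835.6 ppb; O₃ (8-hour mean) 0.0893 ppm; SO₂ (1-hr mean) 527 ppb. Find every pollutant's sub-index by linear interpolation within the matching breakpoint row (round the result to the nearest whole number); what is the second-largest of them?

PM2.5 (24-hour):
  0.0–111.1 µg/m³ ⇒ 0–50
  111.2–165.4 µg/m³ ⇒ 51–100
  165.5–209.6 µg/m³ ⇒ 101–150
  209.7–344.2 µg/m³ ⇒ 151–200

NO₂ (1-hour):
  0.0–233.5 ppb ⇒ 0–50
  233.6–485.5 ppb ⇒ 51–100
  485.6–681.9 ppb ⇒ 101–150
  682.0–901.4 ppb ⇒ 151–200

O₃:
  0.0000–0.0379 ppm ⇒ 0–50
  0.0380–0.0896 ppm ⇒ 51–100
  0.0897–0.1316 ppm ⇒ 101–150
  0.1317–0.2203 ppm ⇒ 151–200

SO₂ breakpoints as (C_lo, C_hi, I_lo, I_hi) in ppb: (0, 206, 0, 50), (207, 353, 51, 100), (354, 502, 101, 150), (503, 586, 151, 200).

PM2.5: 190.2 lies in 165.5–209.6, so I_lo=101, I_hi=150, C_lo=165.5, C_hi=209.6.
(150−101)/(209.6−165.5) × (190.2−165.5) + 101 = 49/44.1 × 24.7 + 101 ≈ 128.44 → 128.
NO₂: 835.6 ∈ [682.0, 901.4] ↔ index [151, 200].
151 + (835.6−682.0)·(200−151)/(901.4−682.0) = 151 + 153.6·49/219.4 ≈ 185.30, so AQI = 185.
O₃: 0.0893 ∈ [0.0380, 0.0896] ↔ index [51, 100].
51 + (0.0893−0.0380)·(100−51)/(0.0896−0.0380) = 51 + 0.0513·49/0.0516 ≈ 99.72, so AQI = 100.
SO₂ 527: bracket 503–586 → index 151–200; slope 49/83, offset 24.
AQI = 151 + 49/83·24 ≈ 165.17 ⇒ 165.
Sub-indices: PM2.5→128, NO₂→185, O₃→100, SO₂→165. Ranked high→low: 185, 165, 128, 100. Second-highest sub-index = 165.

165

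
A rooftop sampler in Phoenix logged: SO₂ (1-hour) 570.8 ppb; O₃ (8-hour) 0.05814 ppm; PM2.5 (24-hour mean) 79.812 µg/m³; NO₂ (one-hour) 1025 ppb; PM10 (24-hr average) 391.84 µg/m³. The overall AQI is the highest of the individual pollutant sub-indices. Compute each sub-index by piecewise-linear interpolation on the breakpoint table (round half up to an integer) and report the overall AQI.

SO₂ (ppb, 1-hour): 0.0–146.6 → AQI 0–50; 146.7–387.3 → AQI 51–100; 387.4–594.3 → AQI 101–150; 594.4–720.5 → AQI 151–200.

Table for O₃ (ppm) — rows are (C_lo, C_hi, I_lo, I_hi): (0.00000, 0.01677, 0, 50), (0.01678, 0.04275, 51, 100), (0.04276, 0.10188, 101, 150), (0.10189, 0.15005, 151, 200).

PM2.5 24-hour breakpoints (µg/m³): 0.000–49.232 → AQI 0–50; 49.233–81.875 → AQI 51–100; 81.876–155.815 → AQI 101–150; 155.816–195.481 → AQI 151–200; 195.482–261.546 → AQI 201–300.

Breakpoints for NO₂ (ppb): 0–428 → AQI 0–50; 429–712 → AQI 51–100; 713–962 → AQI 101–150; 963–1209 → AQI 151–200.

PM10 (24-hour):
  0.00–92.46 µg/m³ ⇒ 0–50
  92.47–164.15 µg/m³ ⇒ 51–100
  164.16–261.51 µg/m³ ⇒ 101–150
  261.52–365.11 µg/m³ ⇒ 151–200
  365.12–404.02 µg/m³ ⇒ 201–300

269

SO₂: 570.8 lies in 387.4–594.3, so I_lo=101, I_hi=150, C_lo=387.4, C_hi=594.3.
(150−101)/(594.3−387.4) × (570.8−387.4) + 101 = 49/206.9 × 183.4 + 101 ≈ 144.43 → 144.
O₃: 0.05814 lies in 0.04276–0.10188, so I_lo=101, I_hi=150, C_lo=0.04276, C_hi=0.10188.
(150−101)/(0.10188−0.04276) × (0.05814−0.04276) + 101 = 49/0.05912 × 0.01538 + 101 ≈ 113.75 → 114.
PM2.5: 79.812 lies in 49.233–81.875, so I_lo=51, I_hi=100, C_lo=49.233, C_hi=81.875.
(100−51)/(81.875−49.233) × (79.812−49.233) + 51 = 49/32.642 × 30.579 + 51 ≈ 96.90 → 97.
NO₂: row 963–1209 (AQI 151–200). (200−151)·(1025−963)/(1209−963) + 151 = 49·62/246 + 151 ≈ 163.35 → 163.
PM10: row 365.12–404.02 (AQI 201–300). (300−201)·(391.84−365.12)/(404.02−365.12) + 201 = 99·26.72/38.90 + 201 ≈ 269.00 → 269.
Sub-indices: SO₂→144, O₃→114, PM2.5→97, NO₂→163, PM10→269. Overall AQI = max = 269; dominant pollutant is PM10.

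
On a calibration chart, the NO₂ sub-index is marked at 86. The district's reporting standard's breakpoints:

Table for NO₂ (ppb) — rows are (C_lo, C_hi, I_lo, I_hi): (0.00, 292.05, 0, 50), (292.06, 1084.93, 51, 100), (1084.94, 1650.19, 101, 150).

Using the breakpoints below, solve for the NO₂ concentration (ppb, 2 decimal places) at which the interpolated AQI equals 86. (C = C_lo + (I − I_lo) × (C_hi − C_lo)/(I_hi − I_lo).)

AQI 86 lies in the 51–100 band, which corresponds to 292.06–1084.93 ppb.
C = 292.06 + (86−51)×(1084.93−292.06)/(100−51) = 292.06 + 35×792.87/49 ≈ 858.3957 ppb → 858.40 ppb to 2 dp.

858.40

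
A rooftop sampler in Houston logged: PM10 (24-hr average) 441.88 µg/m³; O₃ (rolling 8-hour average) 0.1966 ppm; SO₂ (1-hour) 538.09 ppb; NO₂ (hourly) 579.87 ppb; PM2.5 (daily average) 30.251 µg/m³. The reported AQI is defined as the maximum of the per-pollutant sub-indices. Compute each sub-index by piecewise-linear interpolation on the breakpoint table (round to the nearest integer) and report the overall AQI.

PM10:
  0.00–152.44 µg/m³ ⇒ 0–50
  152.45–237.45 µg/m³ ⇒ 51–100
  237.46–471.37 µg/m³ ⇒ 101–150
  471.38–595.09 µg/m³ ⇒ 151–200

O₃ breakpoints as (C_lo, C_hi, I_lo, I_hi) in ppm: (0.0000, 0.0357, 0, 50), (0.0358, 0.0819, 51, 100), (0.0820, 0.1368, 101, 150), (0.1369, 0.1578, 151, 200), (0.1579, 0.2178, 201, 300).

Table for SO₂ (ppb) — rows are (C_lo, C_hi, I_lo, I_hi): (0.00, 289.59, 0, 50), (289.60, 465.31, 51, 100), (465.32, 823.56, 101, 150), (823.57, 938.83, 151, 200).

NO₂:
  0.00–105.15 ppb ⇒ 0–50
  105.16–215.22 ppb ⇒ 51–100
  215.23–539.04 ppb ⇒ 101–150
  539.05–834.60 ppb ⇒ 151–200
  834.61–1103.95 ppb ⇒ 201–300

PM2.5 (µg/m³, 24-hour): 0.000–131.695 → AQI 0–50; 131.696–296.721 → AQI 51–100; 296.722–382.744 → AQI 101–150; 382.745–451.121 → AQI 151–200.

PM10: row 237.46–471.37 (AQI 101–150). (150−101)·(441.88−237.46)/(471.37−237.46) + 101 = 49·204.42/233.91 + 101 ≈ 143.82 → 144.
O₃ 0.1966: bracket 0.1579–0.2178 → index 201–300; slope 99/0.0599, offset 0.0387.
AQI = 201 + 99/0.0599·0.0387 ≈ 264.96 ⇒ 265.
SO₂ 538.09: bracket 465.32–823.56 → index 101–150; slope 49/358.24, offset 72.77.
AQI = 101 + 49/358.24·72.77 ≈ 110.95 ⇒ 111.
NO₂: 579.87 lies in 539.05–834.60, so I_lo=151, I_hi=200, C_lo=539.05, C_hi=834.60.
(200−151)/(834.60−539.05) × (579.87−539.05) + 151 = 49/295.55 × 40.82 + 151 ≈ 157.77 → 158.
PM2.5: 30.251 ∈ [0.000, 131.695] ↔ index [0, 50].
0 + (30.251−0.000)·(50−0)/(131.695−0.000) = 0 + 30.251·50/131.695 ≈ 11.49, so AQI = 11.
Sub-indices: PM10→144, O₃→265, SO₂→111, NO₂→158, PM2.5→11. Overall AQI = max = 265; dominant pollutant is O₃.

265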